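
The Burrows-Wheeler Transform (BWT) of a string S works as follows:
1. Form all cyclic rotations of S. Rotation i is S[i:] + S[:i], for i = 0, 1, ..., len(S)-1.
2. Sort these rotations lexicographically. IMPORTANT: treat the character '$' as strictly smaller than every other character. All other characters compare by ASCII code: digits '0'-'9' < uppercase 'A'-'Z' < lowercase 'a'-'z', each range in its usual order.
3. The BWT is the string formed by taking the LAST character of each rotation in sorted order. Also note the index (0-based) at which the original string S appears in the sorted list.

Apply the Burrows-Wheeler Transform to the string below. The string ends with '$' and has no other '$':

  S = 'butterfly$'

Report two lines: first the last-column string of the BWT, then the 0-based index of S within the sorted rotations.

Answer: y$trfetubl
1

Derivation:
All 10 rotations (rotation i = S[i:]+S[:i]):
  rot[0] = butterfly$
  rot[1] = utterfly$b
  rot[2] = tterfly$bu
  rot[3] = terfly$but
  rot[4] = erfly$butt
  rot[5] = rfly$butte
  rot[6] = fly$butter
  rot[7] = ly$butterf
  rot[8] = y$butterfl
  rot[9] = $butterfly
Sorted (with $ < everything):
  sorted[0] = $butterfly  (last char: 'y')
  sorted[1] = butterfly$  (last char: '$')
  sorted[2] = erfly$butt  (last char: 't')
  sorted[3] = fly$butter  (last char: 'r')
  sorted[4] = ly$butterf  (last char: 'f')
  sorted[5] = rfly$butte  (last char: 'e')
  sorted[6] = terfly$but  (last char: 't')
  sorted[7] = tterfly$bu  (last char: 'u')
  sorted[8] = utterfly$b  (last char: 'b')
  sorted[9] = y$butterfl  (last char: 'l')
Last column: y$trfetubl
Original string S is at sorted index 1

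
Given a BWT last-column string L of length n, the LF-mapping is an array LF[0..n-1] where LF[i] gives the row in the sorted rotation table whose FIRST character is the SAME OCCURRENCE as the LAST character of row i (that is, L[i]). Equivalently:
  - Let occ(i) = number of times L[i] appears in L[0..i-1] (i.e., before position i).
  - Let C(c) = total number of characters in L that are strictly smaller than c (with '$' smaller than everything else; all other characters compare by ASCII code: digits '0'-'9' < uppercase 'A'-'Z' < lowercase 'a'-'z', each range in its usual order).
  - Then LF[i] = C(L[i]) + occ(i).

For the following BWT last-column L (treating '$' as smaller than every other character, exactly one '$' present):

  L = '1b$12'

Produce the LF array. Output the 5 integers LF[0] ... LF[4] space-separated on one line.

Answer: 1 4 0 2 3

Derivation:
Char counts: '$':1, '1':2, '2':1, 'b':1
C (first-col start): C('$')=0, C('1')=1, C('2')=3, C('b')=4
L[0]='1': occ=0, LF[0]=C('1')+0=1+0=1
L[1]='b': occ=0, LF[1]=C('b')+0=4+0=4
L[2]='$': occ=0, LF[2]=C('$')+0=0+0=0
L[3]='1': occ=1, LF[3]=C('1')+1=1+1=2
L[4]='2': occ=0, LF[4]=C('2')+0=3+0=3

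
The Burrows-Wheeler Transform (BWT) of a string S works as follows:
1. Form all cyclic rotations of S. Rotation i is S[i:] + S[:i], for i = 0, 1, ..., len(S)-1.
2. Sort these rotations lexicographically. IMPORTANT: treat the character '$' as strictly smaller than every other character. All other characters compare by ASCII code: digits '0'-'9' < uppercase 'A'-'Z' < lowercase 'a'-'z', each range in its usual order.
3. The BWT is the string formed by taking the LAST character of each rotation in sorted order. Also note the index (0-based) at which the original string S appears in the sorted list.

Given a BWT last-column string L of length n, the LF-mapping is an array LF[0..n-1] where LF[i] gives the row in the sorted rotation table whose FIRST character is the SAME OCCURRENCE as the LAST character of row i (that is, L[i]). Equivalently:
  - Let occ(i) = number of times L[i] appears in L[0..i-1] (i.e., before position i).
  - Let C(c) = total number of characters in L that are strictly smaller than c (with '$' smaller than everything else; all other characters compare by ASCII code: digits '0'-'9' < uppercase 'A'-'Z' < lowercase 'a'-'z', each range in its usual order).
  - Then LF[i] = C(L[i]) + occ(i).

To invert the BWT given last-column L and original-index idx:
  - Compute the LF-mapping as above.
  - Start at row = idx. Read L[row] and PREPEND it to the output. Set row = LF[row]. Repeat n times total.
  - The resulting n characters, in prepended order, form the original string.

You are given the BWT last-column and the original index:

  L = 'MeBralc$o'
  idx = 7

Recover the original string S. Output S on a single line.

Answer: oracleBM$

Derivation:
LF mapping: 2 5 1 8 3 6 4 0 7
Walk LF starting at row 7, prepending L[row]:
  step 1: row=7, L[7]='$', prepend. Next row=LF[7]=0
  step 2: row=0, L[0]='M', prepend. Next row=LF[0]=2
  step 3: row=2, L[2]='B', prepend. Next row=LF[2]=1
  step 4: row=1, L[1]='e', prepend. Next row=LF[1]=5
  step 5: row=5, L[5]='l', prepend. Next row=LF[5]=6
  step 6: row=6, L[6]='c', prepend. Next row=LF[6]=4
  step 7: row=4, L[4]='a', prepend. Next row=LF[4]=3
  step 8: row=3, L[3]='r', prepend. Next row=LF[3]=8
  step 9: row=8, L[8]='o', prepend. Next row=LF[8]=7
Reversed output: oracleBM$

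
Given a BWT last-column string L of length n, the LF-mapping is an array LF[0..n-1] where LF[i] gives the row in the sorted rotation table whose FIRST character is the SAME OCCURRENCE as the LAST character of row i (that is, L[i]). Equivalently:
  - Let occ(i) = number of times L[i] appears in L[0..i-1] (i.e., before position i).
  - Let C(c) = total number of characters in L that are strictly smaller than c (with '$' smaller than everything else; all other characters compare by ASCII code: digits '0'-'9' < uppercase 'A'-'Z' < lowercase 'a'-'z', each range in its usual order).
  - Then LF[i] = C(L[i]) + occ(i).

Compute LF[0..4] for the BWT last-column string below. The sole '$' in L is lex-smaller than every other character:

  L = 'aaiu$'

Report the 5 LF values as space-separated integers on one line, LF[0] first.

Answer: 1 2 3 4 0

Derivation:
Char counts: '$':1, 'a':2, 'i':1, 'u':1
C (first-col start): C('$')=0, C('a')=1, C('i')=3, C('u')=4
L[0]='a': occ=0, LF[0]=C('a')+0=1+0=1
L[1]='a': occ=1, LF[1]=C('a')+1=1+1=2
L[2]='i': occ=0, LF[2]=C('i')+0=3+0=3
L[3]='u': occ=0, LF[3]=C('u')+0=4+0=4
L[4]='$': occ=0, LF[4]=C('$')+0=0+0=0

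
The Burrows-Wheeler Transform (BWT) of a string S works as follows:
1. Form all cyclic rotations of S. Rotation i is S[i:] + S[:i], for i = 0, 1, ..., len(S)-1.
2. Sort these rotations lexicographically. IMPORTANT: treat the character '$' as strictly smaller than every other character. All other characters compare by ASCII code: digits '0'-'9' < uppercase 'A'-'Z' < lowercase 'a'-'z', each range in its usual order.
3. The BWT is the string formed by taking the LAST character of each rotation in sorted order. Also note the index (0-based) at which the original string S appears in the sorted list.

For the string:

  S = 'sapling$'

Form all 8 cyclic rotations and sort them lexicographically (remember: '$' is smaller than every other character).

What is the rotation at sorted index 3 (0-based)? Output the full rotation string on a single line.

All 8 rotations (rotation i = S[i:]+S[:i]):
  rot[0] = sapling$
  rot[1] = apling$s
  rot[2] = pling$sa
  rot[3] = ling$sap
  rot[4] = ing$sapl
  rot[5] = ng$sapli
  rot[6] = g$saplin
  rot[7] = $sapling
Sorted (with $ < everything):
  sorted[0] = $sapling
  sorted[1] = apling$s
  sorted[2] = g$saplin
  sorted[3] = ing$sapl
  sorted[4] = ling$sap
  sorted[5] = ng$sapli
  sorted[6] = pling$sa
  sorted[7] = sapling$
sorted[3] = ing$sapl

Answer: ing$sapl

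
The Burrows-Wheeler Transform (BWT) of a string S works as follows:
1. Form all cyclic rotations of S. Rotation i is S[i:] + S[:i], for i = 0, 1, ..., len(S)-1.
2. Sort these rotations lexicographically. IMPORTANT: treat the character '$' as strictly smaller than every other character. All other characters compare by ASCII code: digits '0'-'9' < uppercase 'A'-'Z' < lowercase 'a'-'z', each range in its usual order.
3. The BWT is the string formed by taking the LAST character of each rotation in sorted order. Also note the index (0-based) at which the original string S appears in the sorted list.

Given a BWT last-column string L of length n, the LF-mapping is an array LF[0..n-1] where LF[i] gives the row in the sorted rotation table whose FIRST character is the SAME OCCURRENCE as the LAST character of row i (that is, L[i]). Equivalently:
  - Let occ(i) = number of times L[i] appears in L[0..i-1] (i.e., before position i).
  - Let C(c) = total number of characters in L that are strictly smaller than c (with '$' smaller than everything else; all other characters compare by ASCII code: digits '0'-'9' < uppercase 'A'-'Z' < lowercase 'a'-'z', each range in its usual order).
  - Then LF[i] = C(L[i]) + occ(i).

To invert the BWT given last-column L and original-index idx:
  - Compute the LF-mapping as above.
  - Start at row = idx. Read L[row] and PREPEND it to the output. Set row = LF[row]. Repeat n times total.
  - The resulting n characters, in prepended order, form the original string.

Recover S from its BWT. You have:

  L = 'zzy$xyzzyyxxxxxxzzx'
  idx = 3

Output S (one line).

Answer: xyxzzzxzxzxxyyxyxz$

Derivation:
LF mapping: 13 14 9 0 1 10 15 16 11 12 2 3 4 5 6 7 17 18 8
Walk LF starting at row 3, prepending L[row]:
  step 1: row=3, L[3]='$', prepend. Next row=LF[3]=0
  step 2: row=0, L[0]='z', prepend. Next row=LF[0]=13
  step 3: row=13, L[13]='x', prepend. Next row=LF[13]=5
  step 4: row=5, L[5]='y', prepend. Next row=LF[5]=10
  step 5: row=10, L[10]='x', prepend. Next row=LF[10]=2
  step 6: row=2, L[2]='y', prepend. Next row=LF[2]=9
  step 7: row=9, L[9]='y', prepend. Next row=LF[9]=12
  step 8: row=12, L[12]='x', prepend. Next row=LF[12]=4
  step 9: row=4, L[4]='x', prepend. Next row=LF[4]=1
  step 10: row=1, L[1]='z', prepend. Next row=LF[1]=14
  step 11: row=14, L[14]='x', prepend. Next row=LF[14]=6
  step 12: row=6, L[6]='z', prepend. Next row=LF[6]=15
  step 13: row=15, L[15]='x', prepend. Next row=LF[15]=7
  step 14: row=7, L[7]='z', prepend. Next row=LF[7]=16
  step 15: row=16, L[16]='z', prepend. Next row=LF[16]=17
  step 16: row=17, L[17]='z', prepend. Next row=LF[17]=18
  step 17: row=18, L[18]='x', prepend. Next row=LF[18]=8
  step 18: row=8, L[8]='y', prepend. Next row=LF[8]=11
  step 19: row=11, L[11]='x', prepend. Next row=LF[11]=3
Reversed output: xyxzzzxzxzxxyyxyxz$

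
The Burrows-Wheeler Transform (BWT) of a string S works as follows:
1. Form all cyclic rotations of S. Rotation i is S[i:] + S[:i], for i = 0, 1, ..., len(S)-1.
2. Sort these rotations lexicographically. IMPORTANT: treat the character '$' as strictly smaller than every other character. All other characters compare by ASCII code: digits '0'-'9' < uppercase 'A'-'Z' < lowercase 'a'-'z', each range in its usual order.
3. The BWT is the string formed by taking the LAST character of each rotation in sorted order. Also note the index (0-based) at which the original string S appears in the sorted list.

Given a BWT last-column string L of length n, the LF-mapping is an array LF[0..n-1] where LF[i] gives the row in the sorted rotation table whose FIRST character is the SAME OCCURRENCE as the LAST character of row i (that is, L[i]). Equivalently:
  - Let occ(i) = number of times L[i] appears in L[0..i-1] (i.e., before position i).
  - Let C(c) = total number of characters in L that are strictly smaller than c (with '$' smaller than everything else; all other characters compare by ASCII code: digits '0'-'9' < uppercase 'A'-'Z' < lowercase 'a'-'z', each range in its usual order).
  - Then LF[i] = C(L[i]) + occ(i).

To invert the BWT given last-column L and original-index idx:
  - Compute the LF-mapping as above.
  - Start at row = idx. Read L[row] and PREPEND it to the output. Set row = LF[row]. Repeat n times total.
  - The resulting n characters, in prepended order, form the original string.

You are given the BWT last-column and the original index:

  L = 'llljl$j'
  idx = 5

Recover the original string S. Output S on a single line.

Answer: ljlljl$

Derivation:
LF mapping: 3 4 5 1 6 0 2
Walk LF starting at row 5, prepending L[row]:
  step 1: row=5, L[5]='$', prepend. Next row=LF[5]=0
  step 2: row=0, L[0]='l', prepend. Next row=LF[0]=3
  step 3: row=3, L[3]='j', prepend. Next row=LF[3]=1
  step 4: row=1, L[1]='l', prepend. Next row=LF[1]=4
  step 5: row=4, L[4]='l', prepend. Next row=LF[4]=6
  step 6: row=6, L[6]='j', prepend. Next row=LF[6]=2
  step 7: row=2, L[2]='l', prepend. Next row=LF[2]=5
Reversed output: ljlljl$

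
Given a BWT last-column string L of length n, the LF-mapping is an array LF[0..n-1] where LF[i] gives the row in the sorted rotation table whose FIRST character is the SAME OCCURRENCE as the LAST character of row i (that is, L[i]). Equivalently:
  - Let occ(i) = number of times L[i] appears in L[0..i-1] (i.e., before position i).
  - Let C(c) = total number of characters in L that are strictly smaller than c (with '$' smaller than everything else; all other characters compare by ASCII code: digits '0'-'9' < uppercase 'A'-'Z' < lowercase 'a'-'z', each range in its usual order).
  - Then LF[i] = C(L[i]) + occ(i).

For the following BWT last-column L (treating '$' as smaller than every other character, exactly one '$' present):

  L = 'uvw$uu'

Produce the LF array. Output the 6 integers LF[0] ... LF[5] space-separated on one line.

Answer: 1 4 5 0 2 3

Derivation:
Char counts: '$':1, 'u':3, 'v':1, 'w':1
C (first-col start): C('$')=0, C('u')=1, C('v')=4, C('w')=5
L[0]='u': occ=0, LF[0]=C('u')+0=1+0=1
L[1]='v': occ=0, LF[1]=C('v')+0=4+0=4
L[2]='w': occ=0, LF[2]=C('w')+0=5+0=5
L[3]='$': occ=0, LF[3]=C('$')+0=0+0=0
L[4]='u': occ=1, LF[4]=C('u')+1=1+1=2
L[5]='u': occ=2, LF[5]=C('u')+2=1+2=3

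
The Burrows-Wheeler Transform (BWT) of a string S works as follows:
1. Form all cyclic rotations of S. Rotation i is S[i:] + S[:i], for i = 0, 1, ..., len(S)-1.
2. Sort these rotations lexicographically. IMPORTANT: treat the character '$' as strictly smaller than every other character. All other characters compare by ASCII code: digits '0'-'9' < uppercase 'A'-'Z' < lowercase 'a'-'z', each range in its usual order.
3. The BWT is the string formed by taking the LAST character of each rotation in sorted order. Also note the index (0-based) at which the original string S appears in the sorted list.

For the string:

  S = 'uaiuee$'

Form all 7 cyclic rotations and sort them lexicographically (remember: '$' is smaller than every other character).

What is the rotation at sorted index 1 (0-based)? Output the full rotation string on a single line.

All 7 rotations (rotation i = S[i:]+S[:i]):
  rot[0] = uaiuee$
  rot[1] = aiuee$u
  rot[2] = iuee$ua
  rot[3] = uee$uai
  rot[4] = ee$uaiu
  rot[5] = e$uaiue
  rot[6] = $uaiuee
Sorted (with $ < everything):
  sorted[0] = $uaiuee
  sorted[1] = aiuee$u
  sorted[2] = e$uaiue
  sorted[3] = ee$uaiu
  sorted[4] = iuee$ua
  sorted[5] = uaiuee$
  sorted[6] = uee$uai
sorted[1] = aiuee$u

Answer: aiuee$u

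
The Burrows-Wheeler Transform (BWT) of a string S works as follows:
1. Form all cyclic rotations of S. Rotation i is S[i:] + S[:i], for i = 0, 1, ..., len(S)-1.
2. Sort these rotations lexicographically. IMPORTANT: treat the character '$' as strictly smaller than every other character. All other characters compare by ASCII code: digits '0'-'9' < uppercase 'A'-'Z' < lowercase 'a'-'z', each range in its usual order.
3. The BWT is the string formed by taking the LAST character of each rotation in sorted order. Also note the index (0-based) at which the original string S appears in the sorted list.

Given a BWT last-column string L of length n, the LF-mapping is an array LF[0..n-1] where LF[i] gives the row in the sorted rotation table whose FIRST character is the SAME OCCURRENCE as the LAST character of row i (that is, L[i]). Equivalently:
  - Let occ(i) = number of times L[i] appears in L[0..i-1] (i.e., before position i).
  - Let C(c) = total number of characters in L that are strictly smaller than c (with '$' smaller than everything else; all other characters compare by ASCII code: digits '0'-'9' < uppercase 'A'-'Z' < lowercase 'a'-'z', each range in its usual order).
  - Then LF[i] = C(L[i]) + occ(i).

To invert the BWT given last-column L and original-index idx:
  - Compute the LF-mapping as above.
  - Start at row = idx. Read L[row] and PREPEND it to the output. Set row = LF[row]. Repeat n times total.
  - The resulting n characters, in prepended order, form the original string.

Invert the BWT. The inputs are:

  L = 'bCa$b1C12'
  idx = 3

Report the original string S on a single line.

Answer: 2bC1Ca1b$

Derivation:
LF mapping: 7 4 6 0 8 1 5 2 3
Walk LF starting at row 3, prepending L[row]:
  step 1: row=3, L[3]='$', prepend. Next row=LF[3]=0
  step 2: row=0, L[0]='b', prepend. Next row=LF[0]=7
  step 3: row=7, L[7]='1', prepend. Next row=LF[7]=2
  step 4: row=2, L[2]='a', prepend. Next row=LF[2]=6
  step 5: row=6, L[6]='C', prepend. Next row=LF[6]=5
  step 6: row=5, L[5]='1', prepend. Next row=LF[5]=1
  step 7: row=1, L[1]='C', prepend. Next row=LF[1]=4
  step 8: row=4, L[4]='b', prepend. Next row=LF[4]=8
  step 9: row=8, L[8]='2', prepend. Next row=LF[8]=3
Reversed output: 2bC1Ca1b$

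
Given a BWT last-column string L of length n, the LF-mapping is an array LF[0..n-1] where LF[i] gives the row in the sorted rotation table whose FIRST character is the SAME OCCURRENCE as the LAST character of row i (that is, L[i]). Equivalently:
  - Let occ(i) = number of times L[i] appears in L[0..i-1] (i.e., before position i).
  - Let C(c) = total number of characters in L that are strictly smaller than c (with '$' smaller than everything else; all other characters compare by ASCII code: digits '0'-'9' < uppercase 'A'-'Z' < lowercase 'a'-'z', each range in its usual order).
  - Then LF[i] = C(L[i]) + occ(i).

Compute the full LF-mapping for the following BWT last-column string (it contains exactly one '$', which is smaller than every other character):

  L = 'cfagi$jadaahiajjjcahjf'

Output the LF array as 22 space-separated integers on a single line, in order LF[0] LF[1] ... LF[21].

Char counts: '$':1, 'a':6, 'c':2, 'd':1, 'f':2, 'g':1, 'h':2, 'i':2, 'j':5
C (first-col start): C('$')=0, C('a')=1, C('c')=7, C('d')=9, C('f')=10, C('g')=12, C('h')=13, C('i')=15, C('j')=17
L[0]='c': occ=0, LF[0]=C('c')+0=7+0=7
L[1]='f': occ=0, LF[1]=C('f')+0=10+0=10
L[2]='a': occ=0, LF[2]=C('a')+0=1+0=1
L[3]='g': occ=0, LF[3]=C('g')+0=12+0=12
L[4]='i': occ=0, LF[4]=C('i')+0=15+0=15
L[5]='$': occ=0, LF[5]=C('$')+0=0+0=0
L[6]='j': occ=0, LF[6]=C('j')+0=17+0=17
L[7]='a': occ=1, LF[7]=C('a')+1=1+1=2
L[8]='d': occ=0, LF[8]=C('d')+0=9+0=9
L[9]='a': occ=2, LF[9]=C('a')+2=1+2=3
L[10]='a': occ=3, LF[10]=C('a')+3=1+3=4
L[11]='h': occ=0, LF[11]=C('h')+0=13+0=13
L[12]='i': occ=1, LF[12]=C('i')+1=15+1=16
L[13]='a': occ=4, LF[13]=C('a')+4=1+4=5
L[14]='j': occ=1, LF[14]=C('j')+1=17+1=18
L[15]='j': occ=2, LF[15]=C('j')+2=17+2=19
L[16]='j': occ=3, LF[16]=C('j')+3=17+3=20
L[17]='c': occ=1, LF[17]=C('c')+1=7+1=8
L[18]='a': occ=5, LF[18]=C('a')+5=1+5=6
L[19]='h': occ=1, LF[19]=C('h')+1=13+1=14
L[20]='j': occ=4, LF[20]=C('j')+4=17+4=21
L[21]='f': occ=1, LF[21]=C('f')+1=10+1=11

Answer: 7 10 1 12 15 0 17 2 9 3 4 13 16 5 18 19 20 8 6 14 21 11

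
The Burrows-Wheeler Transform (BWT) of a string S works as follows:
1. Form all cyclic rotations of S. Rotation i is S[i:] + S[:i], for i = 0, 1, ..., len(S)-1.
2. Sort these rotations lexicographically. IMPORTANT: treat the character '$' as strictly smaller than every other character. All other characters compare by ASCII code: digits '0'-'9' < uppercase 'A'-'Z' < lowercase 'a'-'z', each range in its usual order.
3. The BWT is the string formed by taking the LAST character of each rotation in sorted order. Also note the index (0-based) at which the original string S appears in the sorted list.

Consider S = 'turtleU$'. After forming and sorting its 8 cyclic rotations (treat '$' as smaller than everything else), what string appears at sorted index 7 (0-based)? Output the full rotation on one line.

Answer: urtleU$t

Derivation:
All 8 rotations (rotation i = S[i:]+S[:i]):
  rot[0] = turtleU$
  rot[1] = urtleU$t
  rot[2] = rtleU$tu
  rot[3] = tleU$tur
  rot[4] = leU$turt
  rot[5] = eU$turtl
  rot[6] = U$turtle
  rot[7] = $turtleU
Sorted (with $ < everything):
  sorted[0] = $turtleU
  sorted[1] = U$turtle
  sorted[2] = eU$turtl
  sorted[3] = leU$turt
  sorted[4] = rtleU$tu
  sorted[5] = tleU$tur
  sorted[6] = turtleU$
  sorted[7] = urtleU$t
sorted[7] = urtleU$t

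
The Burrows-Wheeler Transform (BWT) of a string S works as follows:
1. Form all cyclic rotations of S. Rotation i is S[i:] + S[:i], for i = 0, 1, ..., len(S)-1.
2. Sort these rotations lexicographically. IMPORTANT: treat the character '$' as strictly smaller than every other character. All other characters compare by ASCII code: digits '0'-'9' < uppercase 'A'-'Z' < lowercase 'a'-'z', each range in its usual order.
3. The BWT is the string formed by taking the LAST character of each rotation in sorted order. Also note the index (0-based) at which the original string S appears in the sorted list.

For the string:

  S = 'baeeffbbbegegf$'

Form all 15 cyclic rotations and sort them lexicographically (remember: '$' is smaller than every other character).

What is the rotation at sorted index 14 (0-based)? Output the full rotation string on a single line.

All 15 rotations (rotation i = S[i:]+S[:i]):
  rot[0] = baeeffbbbegegf$
  rot[1] = aeeffbbbegegf$b
  rot[2] = eeffbbbegegf$ba
  rot[3] = effbbbegegf$bae
  rot[4] = ffbbbegegf$baee
  rot[5] = fbbbegegf$baeef
  rot[6] = bbbegegf$baeeff
  rot[7] = bbegegf$baeeffb
  rot[8] = begegf$baeeffbb
  rot[9] = egegf$baeeffbbb
  rot[10] = gegf$baeeffbbbe
  rot[11] = egf$baeeffbbbeg
  rot[12] = gf$baeeffbbbege
  rot[13] = f$baeeffbbbegeg
  rot[14] = $baeeffbbbegegf
Sorted (with $ < everything):
  sorted[0] = $baeeffbbbegegf
  sorted[1] = aeeffbbbegegf$b
  sorted[2] = baeeffbbbegegf$
  sorted[3] = bbbegegf$baeeff
  sorted[4] = bbegegf$baeeffb
  sorted[5] = begegf$baeeffbb
  sorted[6] = eeffbbbegegf$ba
  sorted[7] = effbbbegegf$bae
  sorted[8] = egegf$baeeffbbb
  sorted[9] = egf$baeeffbbbeg
  sorted[10] = f$baeeffbbbegeg
  sorted[11] = fbbbegegf$baeef
  sorted[12] = ffbbbegegf$baee
  sorted[13] = gegf$baeeffbbbe
  sorted[14] = gf$baeeffbbbege
sorted[14] = gf$baeeffbbbege

Answer: gf$baeeffbbbege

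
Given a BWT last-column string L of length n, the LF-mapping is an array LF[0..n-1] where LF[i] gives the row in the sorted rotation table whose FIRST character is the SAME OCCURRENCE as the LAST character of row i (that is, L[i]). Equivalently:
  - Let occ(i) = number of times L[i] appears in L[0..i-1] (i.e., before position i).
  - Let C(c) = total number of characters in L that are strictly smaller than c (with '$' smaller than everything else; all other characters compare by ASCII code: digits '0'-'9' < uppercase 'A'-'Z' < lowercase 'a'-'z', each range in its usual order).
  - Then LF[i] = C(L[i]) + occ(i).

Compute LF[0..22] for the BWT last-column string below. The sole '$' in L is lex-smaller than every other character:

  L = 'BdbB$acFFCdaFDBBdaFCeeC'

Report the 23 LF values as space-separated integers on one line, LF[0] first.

Char counts: '$':1, 'B':4, 'C':3, 'D':1, 'F':4, 'a':3, 'b':1, 'c':1, 'd':3, 'e':2
C (first-col start): C('$')=0, C('B')=1, C('C')=5, C('D')=8, C('F')=9, C('a')=13, C('b')=16, C('c')=17, C('d')=18, C('e')=21
L[0]='B': occ=0, LF[0]=C('B')+0=1+0=1
L[1]='d': occ=0, LF[1]=C('d')+0=18+0=18
L[2]='b': occ=0, LF[2]=C('b')+0=16+0=16
L[3]='B': occ=1, LF[3]=C('B')+1=1+1=2
L[4]='$': occ=0, LF[4]=C('$')+0=0+0=0
L[5]='a': occ=0, LF[5]=C('a')+0=13+0=13
L[6]='c': occ=0, LF[6]=C('c')+0=17+0=17
L[7]='F': occ=0, LF[7]=C('F')+0=9+0=9
L[8]='F': occ=1, LF[8]=C('F')+1=9+1=10
L[9]='C': occ=0, LF[9]=C('C')+0=5+0=5
L[10]='d': occ=1, LF[10]=C('d')+1=18+1=19
L[11]='a': occ=1, LF[11]=C('a')+1=13+1=14
L[12]='F': occ=2, LF[12]=C('F')+2=9+2=11
L[13]='D': occ=0, LF[13]=C('D')+0=8+0=8
L[14]='B': occ=2, LF[14]=C('B')+2=1+2=3
L[15]='B': occ=3, LF[15]=C('B')+3=1+3=4
L[16]='d': occ=2, LF[16]=C('d')+2=18+2=20
L[17]='a': occ=2, LF[17]=C('a')+2=13+2=15
L[18]='F': occ=3, LF[18]=C('F')+3=9+3=12
L[19]='C': occ=1, LF[19]=C('C')+1=5+1=6
L[20]='e': occ=0, LF[20]=C('e')+0=21+0=21
L[21]='e': occ=1, LF[21]=C('e')+1=21+1=22
L[22]='C': occ=2, LF[22]=C('C')+2=5+2=7

Answer: 1 18 16 2 0 13 17 9 10 5 19 14 11 8 3 4 20 15 12 6 21 22 7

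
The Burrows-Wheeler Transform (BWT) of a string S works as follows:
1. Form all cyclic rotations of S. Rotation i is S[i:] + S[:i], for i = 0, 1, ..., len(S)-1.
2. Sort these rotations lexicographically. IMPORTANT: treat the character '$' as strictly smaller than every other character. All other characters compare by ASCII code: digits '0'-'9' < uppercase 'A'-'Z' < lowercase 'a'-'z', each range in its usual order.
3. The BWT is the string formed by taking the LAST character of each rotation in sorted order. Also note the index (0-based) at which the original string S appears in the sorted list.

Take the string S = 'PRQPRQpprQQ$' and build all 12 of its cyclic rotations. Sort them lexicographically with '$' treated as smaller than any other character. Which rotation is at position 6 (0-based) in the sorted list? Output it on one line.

Answer: QpprQQ$PRQPR

Derivation:
All 12 rotations (rotation i = S[i:]+S[:i]):
  rot[0] = PRQPRQpprQQ$
  rot[1] = RQPRQpprQQ$P
  rot[2] = QPRQpprQQ$PR
  rot[3] = PRQpprQQ$PRQ
  rot[4] = RQpprQQ$PRQP
  rot[5] = QpprQQ$PRQPR
  rot[6] = pprQQ$PRQPRQ
  rot[7] = prQQ$PRQPRQp
  rot[8] = rQQ$PRQPRQpp
  rot[9] = QQ$PRQPRQppr
  rot[10] = Q$PRQPRQpprQ
  rot[11] = $PRQPRQpprQQ
Sorted (with $ < everything):
  sorted[0] = $PRQPRQpprQQ
  sorted[1] = PRQPRQpprQQ$
  sorted[2] = PRQpprQQ$PRQ
  sorted[3] = Q$PRQPRQpprQ
  sorted[4] = QPRQpprQQ$PR
  sorted[5] = QQ$PRQPRQppr
  sorted[6] = QpprQQ$PRQPR
  sorted[7] = RQPRQpprQQ$P
  sorted[8] = RQpprQQ$PRQP
  sorted[9] = pprQQ$PRQPRQ
  sorted[10] = prQQ$PRQPRQp
  sorted[11] = rQQ$PRQPRQpp
sorted[6] = QpprQQ$PRQPR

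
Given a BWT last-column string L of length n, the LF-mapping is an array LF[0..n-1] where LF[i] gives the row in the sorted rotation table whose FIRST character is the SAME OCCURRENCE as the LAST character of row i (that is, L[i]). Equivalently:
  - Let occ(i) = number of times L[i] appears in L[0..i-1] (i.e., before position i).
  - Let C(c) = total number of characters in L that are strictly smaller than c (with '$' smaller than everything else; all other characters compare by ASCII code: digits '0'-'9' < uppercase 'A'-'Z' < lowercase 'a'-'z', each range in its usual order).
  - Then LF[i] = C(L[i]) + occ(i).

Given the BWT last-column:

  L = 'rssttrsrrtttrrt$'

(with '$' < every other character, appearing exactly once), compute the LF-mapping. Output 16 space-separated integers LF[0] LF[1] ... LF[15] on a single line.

Char counts: '$':1, 'r':6, 's':3, 't':6
C (first-col start): C('$')=0, C('r')=1, C('s')=7, C('t')=10
L[0]='r': occ=0, LF[0]=C('r')+0=1+0=1
L[1]='s': occ=0, LF[1]=C('s')+0=7+0=7
L[2]='s': occ=1, LF[2]=C('s')+1=7+1=8
L[3]='t': occ=0, LF[3]=C('t')+0=10+0=10
L[4]='t': occ=1, LF[4]=C('t')+1=10+1=11
L[5]='r': occ=1, LF[5]=C('r')+1=1+1=2
L[6]='s': occ=2, LF[6]=C('s')+2=7+2=9
L[7]='r': occ=2, LF[7]=C('r')+2=1+2=3
L[8]='r': occ=3, LF[8]=C('r')+3=1+3=4
L[9]='t': occ=2, LF[9]=C('t')+2=10+2=12
L[10]='t': occ=3, LF[10]=C('t')+3=10+3=13
L[11]='t': occ=4, LF[11]=C('t')+4=10+4=14
L[12]='r': occ=4, LF[12]=C('r')+4=1+4=5
L[13]='r': occ=5, LF[13]=C('r')+5=1+5=6
L[14]='t': occ=5, LF[14]=C('t')+5=10+5=15
L[15]='$': occ=0, LF[15]=C('$')+0=0+0=0

Answer: 1 7 8 10 11 2 9 3 4 12 13 14 5 6 15 0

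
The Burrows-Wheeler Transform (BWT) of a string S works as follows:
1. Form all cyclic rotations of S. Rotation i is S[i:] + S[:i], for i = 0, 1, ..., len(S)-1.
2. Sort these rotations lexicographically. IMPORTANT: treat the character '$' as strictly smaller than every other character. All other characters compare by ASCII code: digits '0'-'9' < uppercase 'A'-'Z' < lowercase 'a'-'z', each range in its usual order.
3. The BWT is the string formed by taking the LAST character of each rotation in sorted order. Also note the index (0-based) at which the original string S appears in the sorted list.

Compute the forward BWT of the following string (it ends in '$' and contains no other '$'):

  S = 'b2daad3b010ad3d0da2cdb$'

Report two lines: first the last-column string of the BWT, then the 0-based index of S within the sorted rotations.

All 23 rotations (rotation i = S[i:]+S[:i]):
  rot[0] = b2daad3b010ad3d0da2cdb$
  rot[1] = 2daad3b010ad3d0da2cdb$b
  rot[2] = daad3b010ad3d0da2cdb$b2
  rot[3] = aad3b010ad3d0da2cdb$b2d
  rot[4] = ad3b010ad3d0da2cdb$b2da
  rot[5] = d3b010ad3d0da2cdb$b2daa
  rot[6] = 3b010ad3d0da2cdb$b2daad
  rot[7] = b010ad3d0da2cdb$b2daad3
  rot[8] = 010ad3d0da2cdb$b2daad3b
  rot[9] = 10ad3d0da2cdb$b2daad3b0
  rot[10] = 0ad3d0da2cdb$b2daad3b01
  rot[11] = ad3d0da2cdb$b2daad3b010
  rot[12] = d3d0da2cdb$b2daad3b010a
  rot[13] = 3d0da2cdb$b2daad3b010ad
  rot[14] = d0da2cdb$b2daad3b010ad3
  rot[15] = 0da2cdb$b2daad3b010ad3d
  rot[16] = da2cdb$b2daad3b010ad3d0
  rot[17] = a2cdb$b2daad3b010ad3d0d
  rot[18] = 2cdb$b2daad3b010ad3d0da
  rot[19] = cdb$b2daad3b010ad3d0da2
  rot[20] = db$b2daad3b010ad3d0da2c
  rot[21] = b$b2daad3b010ad3d0da2cd
  rot[22] = $b2daad3b010ad3d0da2cdb
Sorted (with $ < everything):
  sorted[0] = $b2daad3b010ad3d0da2cdb  (last char: 'b')
  sorted[1] = 010ad3d0da2cdb$b2daad3b  (last char: 'b')
  sorted[2] = 0ad3d0da2cdb$b2daad3b01  (last char: '1')
  sorted[3] = 0da2cdb$b2daad3b010ad3d  (last char: 'd')
  sorted[4] = 10ad3d0da2cdb$b2daad3b0  (last char: '0')
  sorted[5] = 2cdb$b2daad3b010ad3d0da  (last char: 'a')
  sorted[6] = 2daad3b010ad3d0da2cdb$b  (last char: 'b')
  sorted[7] = 3b010ad3d0da2cdb$b2daad  (last char: 'd')
  sorted[8] = 3d0da2cdb$b2daad3b010ad  (last char: 'd')
  sorted[9] = a2cdb$b2daad3b010ad3d0d  (last char: 'd')
  sorted[10] = aad3b010ad3d0da2cdb$b2d  (last char: 'd')
  sorted[11] = ad3b010ad3d0da2cdb$b2da  (last char: 'a')
  sorted[12] = ad3d0da2cdb$b2daad3b010  (last char: '0')
  sorted[13] = b$b2daad3b010ad3d0da2cd  (last char: 'd')
  sorted[14] = b010ad3d0da2cdb$b2daad3  (last char: '3')
  sorted[15] = b2daad3b010ad3d0da2cdb$  (last char: '$')
  sorted[16] = cdb$b2daad3b010ad3d0da2  (last char: '2')
  sorted[17] = d0da2cdb$b2daad3b010ad3  (last char: '3')
  sorted[18] = d3b010ad3d0da2cdb$b2daa  (last char: 'a')
  sorted[19] = d3d0da2cdb$b2daad3b010a  (last char: 'a')
  sorted[20] = da2cdb$b2daad3b010ad3d0  (last char: '0')
  sorted[21] = daad3b010ad3d0da2cdb$b2  (last char: '2')
  sorted[22] = db$b2daad3b010ad3d0da2c  (last char: 'c')
Last column: bb1d0abdddda0d3$23aa02c
Original string S is at sorted index 15

Answer: bb1d0abdddda0d3$23aa02c
15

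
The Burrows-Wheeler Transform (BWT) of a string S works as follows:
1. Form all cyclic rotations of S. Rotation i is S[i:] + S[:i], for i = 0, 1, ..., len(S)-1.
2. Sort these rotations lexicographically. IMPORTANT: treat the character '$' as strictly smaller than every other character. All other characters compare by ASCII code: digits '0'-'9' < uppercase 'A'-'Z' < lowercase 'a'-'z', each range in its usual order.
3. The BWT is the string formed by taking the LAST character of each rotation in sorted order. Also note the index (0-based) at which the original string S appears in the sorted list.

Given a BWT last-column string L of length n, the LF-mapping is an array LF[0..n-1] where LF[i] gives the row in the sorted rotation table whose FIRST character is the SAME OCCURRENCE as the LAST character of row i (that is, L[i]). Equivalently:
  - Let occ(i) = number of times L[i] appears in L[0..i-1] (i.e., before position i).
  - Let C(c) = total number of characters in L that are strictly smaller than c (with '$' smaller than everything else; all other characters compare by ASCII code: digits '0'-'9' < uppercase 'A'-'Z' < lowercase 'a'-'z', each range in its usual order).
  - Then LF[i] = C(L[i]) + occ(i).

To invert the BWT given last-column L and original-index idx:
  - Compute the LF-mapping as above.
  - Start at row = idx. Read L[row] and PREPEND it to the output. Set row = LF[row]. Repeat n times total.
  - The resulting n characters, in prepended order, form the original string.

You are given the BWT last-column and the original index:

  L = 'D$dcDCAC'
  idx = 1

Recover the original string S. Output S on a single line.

LF mapping: 4 0 7 6 5 2 1 3
Walk LF starting at row 1, prepending L[row]:
  step 1: row=1, L[1]='$', prepend. Next row=LF[1]=0
  step 2: row=0, L[0]='D', prepend. Next row=LF[0]=4
  step 3: row=4, L[4]='D', prepend. Next row=LF[4]=5
  step 4: row=5, L[5]='C', prepend. Next row=LF[5]=2
  step 5: row=2, L[2]='d', prepend. Next row=LF[2]=7
  step 6: row=7, L[7]='C', prepend. Next row=LF[7]=3
  step 7: row=3, L[3]='c', prepend. Next row=LF[3]=6
  step 8: row=6, L[6]='A', prepend. Next row=LF[6]=1
Reversed output: AcCdCDD$

Answer: AcCdCDD$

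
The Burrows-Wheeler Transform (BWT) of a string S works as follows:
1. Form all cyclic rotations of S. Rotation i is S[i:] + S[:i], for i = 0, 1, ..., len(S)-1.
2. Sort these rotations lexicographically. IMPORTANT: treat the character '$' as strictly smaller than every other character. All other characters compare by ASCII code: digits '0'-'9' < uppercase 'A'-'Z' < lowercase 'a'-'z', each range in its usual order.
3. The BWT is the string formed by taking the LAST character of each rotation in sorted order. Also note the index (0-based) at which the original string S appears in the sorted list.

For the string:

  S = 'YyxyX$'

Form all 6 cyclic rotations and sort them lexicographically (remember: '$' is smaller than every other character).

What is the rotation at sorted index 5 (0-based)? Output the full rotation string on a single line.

All 6 rotations (rotation i = S[i:]+S[:i]):
  rot[0] = YyxyX$
  rot[1] = yxyX$Y
  rot[2] = xyX$Yy
  rot[3] = yX$Yyx
  rot[4] = X$Yyxy
  rot[5] = $YyxyX
Sorted (with $ < everything):
  sorted[0] = $YyxyX
  sorted[1] = X$Yyxy
  sorted[2] = YyxyX$
  sorted[3] = xyX$Yy
  sorted[4] = yX$Yyx
  sorted[5] = yxyX$Y
sorted[5] = yxyX$Y

Answer: yxyX$Y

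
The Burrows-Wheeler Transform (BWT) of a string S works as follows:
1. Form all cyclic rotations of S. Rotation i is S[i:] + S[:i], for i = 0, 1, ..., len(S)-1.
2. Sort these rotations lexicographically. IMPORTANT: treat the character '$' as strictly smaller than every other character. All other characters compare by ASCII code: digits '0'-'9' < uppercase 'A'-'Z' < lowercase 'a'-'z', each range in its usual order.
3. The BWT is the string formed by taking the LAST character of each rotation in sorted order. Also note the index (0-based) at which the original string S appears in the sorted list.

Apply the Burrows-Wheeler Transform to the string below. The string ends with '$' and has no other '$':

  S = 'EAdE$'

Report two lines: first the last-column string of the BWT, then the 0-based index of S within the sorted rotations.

Answer: EEd$A
3

Derivation:
All 5 rotations (rotation i = S[i:]+S[:i]):
  rot[0] = EAdE$
  rot[1] = AdE$E
  rot[2] = dE$EA
  rot[3] = E$EAd
  rot[4] = $EAdE
Sorted (with $ < everything):
  sorted[0] = $EAdE  (last char: 'E')
  sorted[1] = AdE$E  (last char: 'E')
  sorted[2] = E$EAd  (last char: 'd')
  sorted[3] = EAdE$  (last char: '$')
  sorted[4] = dE$EA  (last char: 'A')
Last column: EEd$A
Original string S is at sorted index 3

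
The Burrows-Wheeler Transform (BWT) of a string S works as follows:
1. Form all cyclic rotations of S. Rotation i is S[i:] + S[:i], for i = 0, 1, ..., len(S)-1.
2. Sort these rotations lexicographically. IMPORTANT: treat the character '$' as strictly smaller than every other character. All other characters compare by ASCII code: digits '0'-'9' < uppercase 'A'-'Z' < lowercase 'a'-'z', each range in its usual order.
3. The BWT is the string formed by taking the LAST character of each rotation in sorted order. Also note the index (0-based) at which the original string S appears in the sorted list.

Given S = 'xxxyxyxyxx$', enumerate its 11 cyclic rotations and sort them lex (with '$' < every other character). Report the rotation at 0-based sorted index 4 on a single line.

All 11 rotations (rotation i = S[i:]+S[:i]):
  rot[0] = xxxyxyxyxx$
  rot[1] = xxyxyxyxx$x
  rot[2] = xyxyxyxx$xx
  rot[3] = yxyxyxx$xxx
  rot[4] = xyxyxx$xxxy
  rot[5] = yxyxx$xxxyx
  rot[6] = xyxx$xxxyxy
  rot[7] = yxx$xxxyxyx
  rot[8] = xx$xxxyxyxy
  rot[9] = x$xxxyxyxyx
  rot[10] = $xxxyxyxyxx
Sorted (with $ < everything):
  sorted[0] = $xxxyxyxyxx
  sorted[1] = x$xxxyxyxyx
  sorted[2] = xx$xxxyxyxy
  sorted[3] = xxxyxyxyxx$
  sorted[4] = xxyxyxyxx$x
  sorted[5] = xyxx$xxxyxy
  sorted[6] = xyxyxx$xxxy
  sorted[7] = xyxyxyxx$xx
  sorted[8] = yxx$xxxyxyx
  sorted[9] = yxyxx$xxxyx
  sorted[10] = yxyxyxx$xxx
sorted[4] = xxyxyxyxx$x

Answer: xxyxyxyxx$x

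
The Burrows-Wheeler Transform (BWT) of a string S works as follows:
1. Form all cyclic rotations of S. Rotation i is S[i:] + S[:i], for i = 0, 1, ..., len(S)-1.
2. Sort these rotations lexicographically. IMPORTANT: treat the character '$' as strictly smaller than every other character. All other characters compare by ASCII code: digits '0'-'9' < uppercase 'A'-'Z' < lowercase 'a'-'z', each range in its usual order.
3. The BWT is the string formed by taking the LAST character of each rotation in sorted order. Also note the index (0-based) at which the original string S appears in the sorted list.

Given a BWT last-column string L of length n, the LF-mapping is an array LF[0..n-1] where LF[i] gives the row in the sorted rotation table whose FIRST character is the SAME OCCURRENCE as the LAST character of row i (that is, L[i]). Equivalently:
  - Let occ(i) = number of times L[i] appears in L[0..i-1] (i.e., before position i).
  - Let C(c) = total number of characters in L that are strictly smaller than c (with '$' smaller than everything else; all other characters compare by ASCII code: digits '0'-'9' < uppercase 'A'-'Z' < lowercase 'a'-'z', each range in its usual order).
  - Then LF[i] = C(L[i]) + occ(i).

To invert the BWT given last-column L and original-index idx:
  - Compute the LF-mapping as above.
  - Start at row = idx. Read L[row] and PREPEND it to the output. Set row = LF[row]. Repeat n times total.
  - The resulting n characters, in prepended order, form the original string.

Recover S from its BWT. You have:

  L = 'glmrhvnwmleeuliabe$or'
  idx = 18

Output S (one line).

Answer: umbrellaoverwhelming$

Derivation:
LF mapping: 6 9 12 16 7 19 14 20 13 10 3 4 18 11 8 1 2 5 0 15 17
Walk LF starting at row 18, prepending L[row]:
  step 1: row=18, L[18]='$', prepend. Next row=LF[18]=0
  step 2: row=0, L[0]='g', prepend. Next row=LF[0]=6
  step 3: row=6, L[6]='n', prepend. Next row=LF[6]=14
  step 4: row=14, L[14]='i', prepend. Next row=LF[14]=8
  step 5: row=8, L[8]='m', prepend. Next row=LF[8]=13
  step 6: row=13, L[13]='l', prepend. Next row=LF[13]=11
  step 7: row=11, L[11]='e', prepend. Next row=LF[11]=4
  step 8: row=4, L[4]='h', prepend. Next row=LF[4]=7
  step 9: row=7, L[7]='w', prepend. Next row=LF[7]=20
  step 10: row=20, L[20]='r', prepend. Next row=LF[20]=17
  step 11: row=17, L[17]='e', prepend. Next row=LF[17]=5
  step 12: row=5, L[5]='v', prepend. Next row=LF[5]=19
  step 13: row=19, L[19]='o', prepend. Next row=LF[19]=15
  step 14: row=15, L[15]='a', prepend. Next row=LF[15]=1
  step 15: row=1, L[1]='l', prepend. Next row=LF[1]=9
  step 16: row=9, L[9]='l', prepend. Next row=LF[9]=10
  step 17: row=10, L[10]='e', prepend. Next row=LF[10]=3
  step 18: row=3, L[3]='r', prepend. Next row=LF[3]=16
  step 19: row=16, L[16]='b', prepend. Next row=LF[16]=2
  step 20: row=2, L[2]='m', prepend. Next row=LF[2]=12
  step 21: row=12, L[12]='u', prepend. Next row=LF[12]=18
Reversed output: umbrellaoverwhelming$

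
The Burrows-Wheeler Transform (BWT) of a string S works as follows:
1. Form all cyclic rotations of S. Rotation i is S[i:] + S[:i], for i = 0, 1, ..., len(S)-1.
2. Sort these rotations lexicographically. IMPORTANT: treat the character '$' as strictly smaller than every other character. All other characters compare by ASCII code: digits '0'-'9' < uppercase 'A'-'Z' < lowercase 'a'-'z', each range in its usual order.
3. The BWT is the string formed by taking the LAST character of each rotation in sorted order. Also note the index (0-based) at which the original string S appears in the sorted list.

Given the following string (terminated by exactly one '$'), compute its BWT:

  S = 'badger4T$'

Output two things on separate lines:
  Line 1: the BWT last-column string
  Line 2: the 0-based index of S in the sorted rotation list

All 9 rotations (rotation i = S[i:]+S[:i]):
  rot[0] = badger4T$
  rot[1] = adger4T$b
  rot[2] = dger4T$ba
  rot[3] = ger4T$bad
  rot[4] = er4T$badg
  rot[5] = r4T$badge
  rot[6] = 4T$badger
  rot[7] = T$badger4
  rot[8] = $badger4T
Sorted (with $ < everything):
  sorted[0] = $badger4T  (last char: 'T')
  sorted[1] = 4T$badger  (last char: 'r')
  sorted[2] = T$badger4  (last char: '4')
  sorted[3] = adger4T$b  (last char: 'b')
  sorted[4] = badger4T$  (last char: '$')
  sorted[5] = dger4T$ba  (last char: 'a')
  sorted[6] = er4T$badg  (last char: 'g')
  sorted[7] = ger4T$bad  (last char: 'd')
  sorted[8] = r4T$badge  (last char: 'e')
Last column: Tr4b$agde
Original string S is at sorted index 4

Answer: Tr4b$agde
4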